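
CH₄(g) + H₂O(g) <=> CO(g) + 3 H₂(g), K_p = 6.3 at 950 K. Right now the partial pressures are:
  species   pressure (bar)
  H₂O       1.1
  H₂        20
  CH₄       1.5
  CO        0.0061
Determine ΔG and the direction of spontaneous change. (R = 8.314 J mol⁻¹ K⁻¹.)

ΔG = 12.2 kJ/mol; the forward reaction is non-spontaneous

Q_p = P(CO)·P(H₂)³ / (P(CH₄)·P(H₂O)) = (0.0061)·(20)³ / ((1.5)·(1.1)) = 29.6
ΔG = RT ln(Q_p/K_p) = (8.314 J mol⁻¹ K⁻¹)(950 K) × ln(29.6/6.3)
   = (7.898 kJ/mol)(1.547) = 12.2 kJ/mol
ΔG > 0, so the forward reaction is non-spontaneous (proceeds in reverse).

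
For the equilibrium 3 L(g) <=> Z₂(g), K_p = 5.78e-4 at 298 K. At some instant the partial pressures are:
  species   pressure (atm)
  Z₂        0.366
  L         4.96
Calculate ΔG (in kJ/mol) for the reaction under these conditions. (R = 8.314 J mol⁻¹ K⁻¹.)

ΔG = 4.08 kJ/mol

Q_p = P(Z₂) / P(L)³ = (0.366) / (4.96)³ = 0.00300
ΔG = RT ln(Q_p/K_p) = (8.314 J mol⁻¹ K⁻¹)(298 K) × ln(0.00300/5.78e-4)
   = (2.478 kJ/mol)(1.647) = 4.08 kJ/mol
ΔG > 0, so the forward reaction is non-spontaneous (proceeds in reverse).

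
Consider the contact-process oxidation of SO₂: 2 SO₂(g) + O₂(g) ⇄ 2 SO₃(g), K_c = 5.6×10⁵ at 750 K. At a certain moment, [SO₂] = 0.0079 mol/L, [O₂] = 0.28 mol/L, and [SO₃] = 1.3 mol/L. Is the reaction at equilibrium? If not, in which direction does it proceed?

in the forward direction

Q_c = [SO₃]² / ([SO₂]²·[O₂]) = (1.3)² / ((0.0079)²·(0.28)) = 97000
Q_c = 97000 < K_c = 5.6×10⁵, so the forward reaction proceeds.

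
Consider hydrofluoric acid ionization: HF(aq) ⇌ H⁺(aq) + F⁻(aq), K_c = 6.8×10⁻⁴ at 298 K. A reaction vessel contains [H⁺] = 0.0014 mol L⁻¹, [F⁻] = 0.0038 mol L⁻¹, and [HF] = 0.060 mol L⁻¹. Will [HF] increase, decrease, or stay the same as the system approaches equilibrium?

Q_c = [H⁺]·[F⁻] / [HF] = (0.0014)·(0.0038) / (0.060) = 8.9×10⁻⁵
Q_c = 8.9×10⁻⁵ < K_c = 6.8×10⁻⁴: net forward reaction.
HF is a reactant, so it decreases.

decrease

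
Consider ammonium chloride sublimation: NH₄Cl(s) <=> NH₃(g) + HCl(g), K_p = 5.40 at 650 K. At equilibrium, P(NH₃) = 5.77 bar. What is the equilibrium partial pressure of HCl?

P(HCl) = 0.936 bar

(NH₄Cl is a pure solid — omitted from K_p.)
At equilibrium, K_p = P(NH₃)·P(HCl) = 5.40.
(5.77)·(P(HCl)) = 5.40
P(HCl) = 0.936 bar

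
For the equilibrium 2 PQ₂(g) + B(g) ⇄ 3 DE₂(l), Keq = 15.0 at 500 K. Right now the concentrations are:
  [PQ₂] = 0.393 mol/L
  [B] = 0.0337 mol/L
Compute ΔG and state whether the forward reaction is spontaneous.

ΔG = 10.6 kJ/mol; the forward reaction is non-spontaneous

(DE₂ is a pure liquid — omitted from Q.)
Q = 1 / ([PQ₂]²·[B]) = 1 / ((0.393)²·(0.0337)) = 192
ΔG = RT ln(Q/Keq) = (8.314 J mol⁻¹ K⁻¹)(500 K) × ln(192/15.0)
   = (4.157 kJ/mol)(2.549) = 10.6 kJ/mol
ΔG > 0, so the forward reaction is non-spontaneous (proceeds in reverse).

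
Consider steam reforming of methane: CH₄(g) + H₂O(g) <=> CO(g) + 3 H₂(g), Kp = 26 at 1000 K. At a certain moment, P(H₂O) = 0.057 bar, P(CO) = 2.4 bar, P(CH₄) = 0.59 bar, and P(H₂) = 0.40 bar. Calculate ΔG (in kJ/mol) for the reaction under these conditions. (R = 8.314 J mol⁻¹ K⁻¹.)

Qp = P(CO)·P(H₂)³ / (P(CH₄)·P(H₂O)) = (2.4)·(0.40)³ / ((0.59)·(0.057)) = 4.57
ΔG = RT ln(Qp/Kp) = (8.314 J mol⁻¹ K⁻¹)(1000 K) × ln(4.57/26)
   = (8.314 kJ/mol)(-1.739) = -14.5 kJ/mol
ΔG < 0, so the forward reaction is spontaneous (proceeds forward).

ΔG = -14.5 kJ/mol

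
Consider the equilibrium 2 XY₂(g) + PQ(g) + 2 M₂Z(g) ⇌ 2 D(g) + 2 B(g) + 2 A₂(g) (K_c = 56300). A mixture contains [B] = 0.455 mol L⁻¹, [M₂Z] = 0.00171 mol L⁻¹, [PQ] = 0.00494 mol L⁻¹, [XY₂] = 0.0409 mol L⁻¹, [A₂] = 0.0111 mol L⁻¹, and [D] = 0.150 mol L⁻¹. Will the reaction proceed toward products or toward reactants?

toward products

Q_c = [D]²·[B]²·[A₂]² / ([XY₂]²·[PQ]·[M₂Z]²) = (0.150)²·(0.455)²·(0.0111)² / ((0.0409)²·(0.00494)·(0.00171)²) = 23800
Q_c = 23800 < K_c = 56300, so the forward reaction proceeds.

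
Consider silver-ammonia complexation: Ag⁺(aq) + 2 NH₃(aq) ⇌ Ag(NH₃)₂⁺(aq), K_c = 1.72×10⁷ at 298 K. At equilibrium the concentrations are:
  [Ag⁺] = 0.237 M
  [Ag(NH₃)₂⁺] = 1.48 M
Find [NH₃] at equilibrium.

[NH₃] = 6.03×10⁻⁴ M

At equilibrium, K_c = [Ag(NH₃)₂⁺] / ([Ag⁺]·[NH₃]²) = 1.72×10⁷.
(1.48) / ((0.237)·([NH₃])²) = 1.72×10⁷
[NH₃]² = 3.63×10⁻⁷ ⇒ [NH₃] = 6.03×10⁻⁴ M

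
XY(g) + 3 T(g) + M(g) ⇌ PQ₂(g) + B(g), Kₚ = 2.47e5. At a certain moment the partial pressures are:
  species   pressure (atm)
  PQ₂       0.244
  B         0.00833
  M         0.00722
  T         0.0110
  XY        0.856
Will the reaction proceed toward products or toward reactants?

Qₚ = P(PQ₂)·P(B) / (P(XY)·P(T)³·P(M)) = (0.244)·(0.00833) / ((0.856)·(0.0110)³·(0.00722)) = 2.47e5
Qₚ = 2.47e5 = Kₚ, so the system is already at equilibrium.

at equilibrium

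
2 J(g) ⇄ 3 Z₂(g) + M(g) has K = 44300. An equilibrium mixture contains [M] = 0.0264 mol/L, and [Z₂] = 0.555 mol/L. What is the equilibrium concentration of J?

At equilibrium, K = [Z₂]³·[M] / [J]² = 44300.
(0.555)³·(0.0264) / ([J])² = 44300
[J]² = 1.02×10⁻⁷ ⇒ [J] = 3.19×10⁻⁴ mol/L

[J] = 3.19×10⁻⁴ mol/L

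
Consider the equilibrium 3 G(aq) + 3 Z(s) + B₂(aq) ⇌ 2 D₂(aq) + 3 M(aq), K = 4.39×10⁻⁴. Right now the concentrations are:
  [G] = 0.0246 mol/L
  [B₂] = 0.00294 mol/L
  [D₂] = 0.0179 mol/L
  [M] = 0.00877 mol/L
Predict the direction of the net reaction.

(Z is a pure solid — omitted from Q.)
Q = [D₂]²·[M]³ / ([G]³·[B₂]) = (0.0179)²·(0.00877)³ / ((0.0246)³·(0.00294)) = 0.00494
Q = 0.00494 > K = 4.39×10⁻⁴, so the reverse reaction proceeds.

in the reverse direction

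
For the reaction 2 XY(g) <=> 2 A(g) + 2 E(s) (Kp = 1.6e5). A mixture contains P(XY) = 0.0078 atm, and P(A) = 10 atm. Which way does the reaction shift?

reverse (toward reactants)

(E is a pure solid — omitted from Qp.)
Qp = P(A)² / P(XY)² = (10)² / (0.0078)² = 1.6e6
Qp = 1.6e6 > Kp = 1.6e5, so the reverse reaction proceeds.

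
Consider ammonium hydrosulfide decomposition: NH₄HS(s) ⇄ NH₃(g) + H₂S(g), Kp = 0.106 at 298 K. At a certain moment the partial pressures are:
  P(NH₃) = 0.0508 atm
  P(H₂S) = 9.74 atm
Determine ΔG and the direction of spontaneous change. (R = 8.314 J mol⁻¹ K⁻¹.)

ΔG = 3.82 kJ/mol; the forward reaction is non-spontaneous

(NH₄HS is a pure solid — omitted from Qp.)
Qp = P(NH₃)·P(H₂S) = (0.0508)·(9.74) = 0.495
ΔG = RT ln(Qp/Kp) = (8.314 J mol⁻¹ K⁻¹)(298 K) × ln(0.495/0.106)
   = (2.478 kJ/mol)(1.541) = 3.82 kJ/mol
ΔG > 0, so the forward reaction is non-spontaneous (proceeds in reverse).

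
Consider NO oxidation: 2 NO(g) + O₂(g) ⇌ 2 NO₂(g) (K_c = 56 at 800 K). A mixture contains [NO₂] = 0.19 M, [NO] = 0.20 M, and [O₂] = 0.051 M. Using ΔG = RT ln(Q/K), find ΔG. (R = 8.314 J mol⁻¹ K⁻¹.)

Q_c = [NO₂]² / ([NO]²·[O₂]) = (0.19)² / ((0.20)²·(0.051)) = 17.7
ΔG = RT ln(Q_c/K_c) = (8.314 J mol⁻¹ K⁻¹)(800 K) × ln(17.7/56)
   = (6.651 kJ/mol)(-1.152) = -7.66 kJ/mol
ΔG < 0, so the forward reaction is spontaneous (proceeds forward).

ΔG = -7.66 kJ/mol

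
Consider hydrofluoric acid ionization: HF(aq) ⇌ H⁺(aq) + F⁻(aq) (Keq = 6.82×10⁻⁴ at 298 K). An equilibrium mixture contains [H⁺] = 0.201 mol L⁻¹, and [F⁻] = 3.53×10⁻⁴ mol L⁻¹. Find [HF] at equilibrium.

[HF] = 0.104 mol L⁻¹

At equilibrium, Keq = [H⁺]·[F⁻] / [HF] = 6.82×10⁻⁴.
(0.201)·(3.53×10⁻⁴) / ([HF]) = 6.82×10⁻⁴
[HF] = 0.104 mol L⁻¹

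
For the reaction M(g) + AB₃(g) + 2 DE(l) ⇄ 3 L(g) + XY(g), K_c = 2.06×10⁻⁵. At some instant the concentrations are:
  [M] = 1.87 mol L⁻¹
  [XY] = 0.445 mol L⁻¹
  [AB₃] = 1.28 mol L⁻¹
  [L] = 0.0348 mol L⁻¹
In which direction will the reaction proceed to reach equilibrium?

toward products

(DE is a pure liquid — omitted from Q_c.)
Q_c = [L]³·[XY] / ([M]·[AB₃]) = (0.0348)³·(0.445) / ((1.87)·(1.28)) = 7.84×10⁻⁶
Q_c = 7.84×10⁻⁶ < K_c = 2.06×10⁻⁵, so the forward reaction proceeds.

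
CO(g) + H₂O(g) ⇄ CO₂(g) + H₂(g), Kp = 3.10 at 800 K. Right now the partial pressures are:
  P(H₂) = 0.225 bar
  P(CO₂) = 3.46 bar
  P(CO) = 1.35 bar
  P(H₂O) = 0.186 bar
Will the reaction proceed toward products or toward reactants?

neither direction; the system is at equilibrium

Qp = P(CO₂)·P(H₂) / (P(CO)·P(H₂O)) = (3.46)·(0.225) / ((1.35)·(0.186)) = 3.10
Qp = 3.10 = Kp, so the system is already at equilibrium.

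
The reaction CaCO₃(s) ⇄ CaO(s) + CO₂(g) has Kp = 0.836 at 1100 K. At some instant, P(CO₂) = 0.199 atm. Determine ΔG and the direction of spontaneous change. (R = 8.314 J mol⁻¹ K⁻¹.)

(CaCO₃, CaO are pure solids — omitted from Qp.)
Qp = P(CO₂) = 0.199
ΔG = RT ln(Qp/Kp) = (8.314 J mol⁻¹ K⁻¹)(1100 K) × ln(0.199/0.836)
   = (9.145 kJ/mol)(-1.435) = -13.1 kJ/mol
ΔG < 0, so the forward reaction is spontaneous (proceeds forward).

ΔG = -13.1 kJ/mol; the forward reaction is spontaneous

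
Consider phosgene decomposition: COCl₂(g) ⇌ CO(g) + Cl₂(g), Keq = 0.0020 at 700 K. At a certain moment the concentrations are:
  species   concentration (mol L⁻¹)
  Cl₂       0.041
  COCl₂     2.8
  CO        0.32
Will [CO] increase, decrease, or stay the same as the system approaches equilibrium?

decrease

Q = [CO]·[Cl₂] / [COCl₂] = (0.32)·(0.041) / (2.8) = 0.0047
Q = 0.0047 > Keq = 0.0020: net reverse reaction.
CO is a product, so it decreases.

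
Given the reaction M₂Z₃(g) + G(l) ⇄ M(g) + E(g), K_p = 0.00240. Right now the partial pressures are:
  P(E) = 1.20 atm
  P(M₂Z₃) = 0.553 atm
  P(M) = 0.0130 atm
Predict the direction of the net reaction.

reverse (toward reactants)

(G is a pure liquid — omitted from Q_p.)
Q_p = P(M)·P(E) / P(M₂Z₃) = (0.0130)·(1.20) / (0.553) = 0.0282
Q_p = 0.0282 > K_p = 0.00240, so the reverse reaction proceeds.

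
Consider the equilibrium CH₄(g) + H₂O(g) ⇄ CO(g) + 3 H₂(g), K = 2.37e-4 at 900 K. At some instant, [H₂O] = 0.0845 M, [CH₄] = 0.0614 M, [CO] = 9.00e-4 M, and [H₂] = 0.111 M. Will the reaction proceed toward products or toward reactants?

neither direction; the system is at equilibrium

Q = [CO]·[H₂]³ / ([CH₄]·[H₂O]) = (9.00e-4)·(0.111)³ / ((0.0614)·(0.0845)) = 2.37e-4
Q = 2.37e-4 = K, so the system is already at equilibrium.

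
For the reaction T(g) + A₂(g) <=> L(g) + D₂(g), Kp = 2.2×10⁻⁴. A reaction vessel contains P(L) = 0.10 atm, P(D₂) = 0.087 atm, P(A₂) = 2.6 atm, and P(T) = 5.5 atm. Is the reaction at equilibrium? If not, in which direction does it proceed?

toward reactants

Qp = P(L)·P(D₂) / (P(T)·P(A₂)) = (0.10)·(0.087) / ((5.5)·(2.6)) = 6.1×10⁻⁴
Qp = 6.1×10⁻⁴ > Kp = 2.2×10⁻⁴, so the reverse reaction proceeds.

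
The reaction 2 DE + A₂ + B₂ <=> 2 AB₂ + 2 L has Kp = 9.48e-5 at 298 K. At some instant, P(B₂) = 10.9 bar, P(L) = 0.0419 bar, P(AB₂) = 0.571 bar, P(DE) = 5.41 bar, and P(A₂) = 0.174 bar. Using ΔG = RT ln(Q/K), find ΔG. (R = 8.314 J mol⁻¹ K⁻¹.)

Qp = P(AB₂)²·P(L)² / (P(DE)²·P(A₂)·P(B₂)) = (0.571)²·(0.0419)² / ((5.41)²·(0.174)·(10.9)) = 1.03e-5
ΔG = RT ln(Qp/Kp) = (8.314 J mol⁻¹ K⁻¹)(298 K) × ln(1.03e-5/9.48e-5)
   = (2.478 kJ/mol)(-2.220) = -5.50 kJ/mol
ΔG < 0, so the forward reaction is spontaneous (proceeds forward).

ΔG = -5.50 kJ/mol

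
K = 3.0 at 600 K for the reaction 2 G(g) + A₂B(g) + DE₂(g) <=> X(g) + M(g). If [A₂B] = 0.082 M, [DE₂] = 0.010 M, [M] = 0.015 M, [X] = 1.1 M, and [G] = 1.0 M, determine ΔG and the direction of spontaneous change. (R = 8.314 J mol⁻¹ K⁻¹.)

ΔG = 9.49 kJ/mol; the forward reaction is non-spontaneous

Q = [X]·[M] / ([G]²·[A₂B]·[DE₂]) = (1.1)·(0.015) / ((1.0)²·(0.082)·(0.010)) = 20.1
ΔG = RT ln(Q/K) = (8.314 J mol⁻¹ K⁻¹)(600 K) × ln(20.1/3.0)
   = (4.988 kJ/mol)(1.902) = 9.49 kJ/mol
ΔG > 0, so the forward reaction is non-spontaneous (proceeds in reverse).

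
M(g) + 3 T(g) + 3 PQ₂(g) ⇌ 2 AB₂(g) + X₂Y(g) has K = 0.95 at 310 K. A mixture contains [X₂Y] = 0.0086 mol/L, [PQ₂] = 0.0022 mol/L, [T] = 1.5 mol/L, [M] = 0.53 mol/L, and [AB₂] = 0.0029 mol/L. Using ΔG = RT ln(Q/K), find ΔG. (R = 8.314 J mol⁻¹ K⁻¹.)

Q = [AB₂]²·[X₂Y] / ([M]·[T]³·[PQ₂]³) = (0.0029)²·(0.0086) / ((0.53)·(1.5)³·(0.0022)³) = 3.80
ΔG = RT ln(Q/K) = (8.314 J mol⁻¹ K⁻¹)(310 K) × ln(3.80/0.95)
   = (2.577 kJ/mol)(1.386) = 3.57 kJ/mol
ΔG > 0, so the forward reaction is non-spontaneous (proceeds in reverse).

ΔG = 3.57 kJ/mol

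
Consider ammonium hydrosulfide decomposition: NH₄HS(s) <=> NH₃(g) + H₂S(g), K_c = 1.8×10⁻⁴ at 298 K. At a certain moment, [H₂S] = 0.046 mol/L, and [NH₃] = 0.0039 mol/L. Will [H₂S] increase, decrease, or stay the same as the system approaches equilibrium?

stay the same

(NH₄HS is a pure solid — omitted from Q_c.)
Q_c = [NH₃]·[H₂S] = (0.0039)·(0.046) = 1.8×10⁻⁴
Q_c = 1.8×10⁻⁴ = K_c; the system is at equilibrium.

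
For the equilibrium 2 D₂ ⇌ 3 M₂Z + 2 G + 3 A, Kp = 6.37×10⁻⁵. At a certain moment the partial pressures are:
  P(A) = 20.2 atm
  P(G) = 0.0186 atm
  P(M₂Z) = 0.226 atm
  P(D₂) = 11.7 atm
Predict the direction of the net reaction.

Qp = P(M₂Z)³·P(G)²·P(A)³ / P(D₂)² = (0.226)³·(0.0186)²·(20.2)³ / (11.7)² = 2.40×10⁻⁴
Qp = 2.40×10⁻⁴ > Kp = 6.37×10⁻⁵, so the reverse reaction proceeds.

in the reverse direction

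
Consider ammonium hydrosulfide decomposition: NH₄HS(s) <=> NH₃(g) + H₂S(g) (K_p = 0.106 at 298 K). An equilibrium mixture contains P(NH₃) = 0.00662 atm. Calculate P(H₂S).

(NH₄HS is a pure solid — omitted from K_p.)
At equilibrium, K_p = P(NH₃)·P(H₂S) = 0.106.
(0.00662)·(P(H₂S)) = 0.106
P(H₂S) = 16.0 atm

P(H₂S) = 16.0 atm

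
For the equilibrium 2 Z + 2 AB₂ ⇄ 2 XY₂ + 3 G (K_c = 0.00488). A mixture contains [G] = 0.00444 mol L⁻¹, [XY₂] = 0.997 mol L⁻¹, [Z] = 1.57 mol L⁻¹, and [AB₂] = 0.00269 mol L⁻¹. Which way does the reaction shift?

no net change (already at equilibrium)

Q_c = [XY₂]²·[G]³ / ([Z]²·[AB₂]²) = (0.997)²·(0.00444)³ / ((1.57)²·(0.00269)²) = 0.00488
Q_c = 0.00488 = K_c, so the system is already at equilibrium.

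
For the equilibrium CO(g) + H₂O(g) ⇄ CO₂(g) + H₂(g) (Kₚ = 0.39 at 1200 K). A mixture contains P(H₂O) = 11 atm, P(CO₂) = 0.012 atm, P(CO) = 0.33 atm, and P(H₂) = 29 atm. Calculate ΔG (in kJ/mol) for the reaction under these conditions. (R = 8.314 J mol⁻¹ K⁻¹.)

Qₚ = P(CO₂)·P(H₂) / (P(CO)·P(H₂O)) = (0.012)·(29) / ((0.33)·(11)) = 0.0959
ΔG = RT ln(Qₚ/Kₚ) = (8.314 J mol⁻¹ K⁻¹)(1200 K) × ln(0.0959/0.39)
   = (9.977 kJ/mol)(-1.403) = -14.0 kJ/mol
ΔG < 0, so the forward reaction is spontaneous (proceeds forward).

ΔG = -14.0 kJ/mol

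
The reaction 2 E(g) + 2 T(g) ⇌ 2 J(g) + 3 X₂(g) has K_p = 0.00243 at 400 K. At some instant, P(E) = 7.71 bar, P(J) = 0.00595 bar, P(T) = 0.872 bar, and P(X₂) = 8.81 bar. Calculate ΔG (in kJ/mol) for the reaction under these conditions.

Q_p = P(J)²·P(X₂)³ / (P(E)²·P(T)²) = (0.00595)²·(8.81)³ / ((7.71)²·(0.872)²) = 5.36×10⁻⁴
ΔG = RT ln(Q_p/K_p) = (8.314 J mol⁻¹ K⁻¹)(400 K) × ln(5.36×10⁻⁴/0.00243)
   = (3.326 kJ/mol)(-1.512) = -5.03 kJ/mol
ΔG < 0, so the forward reaction is spontaneous (proceeds forward).

ΔG = -5.03 kJ/mol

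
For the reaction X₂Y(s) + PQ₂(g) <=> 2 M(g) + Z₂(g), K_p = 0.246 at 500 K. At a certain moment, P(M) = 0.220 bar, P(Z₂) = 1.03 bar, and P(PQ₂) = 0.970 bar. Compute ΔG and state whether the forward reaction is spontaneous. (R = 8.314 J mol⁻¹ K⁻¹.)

(X₂Y is a pure solid — omitted from Q_p.)
Q_p = P(M)²·P(Z₂) / P(PQ₂) = (0.220)²·(1.03) / (0.970) = 0.0514
ΔG = RT ln(Q_p/K_p) = (8.314 J mol⁻¹ K⁻¹)(500 K) × ln(0.0514/0.246)
   = (4.157 kJ/mol)(-1.566) = -6.51 kJ/mol
ΔG < 0, so the forward reaction is spontaneous (proceeds forward).

ΔG = -6.51 kJ/mol; the forward reaction is spontaneous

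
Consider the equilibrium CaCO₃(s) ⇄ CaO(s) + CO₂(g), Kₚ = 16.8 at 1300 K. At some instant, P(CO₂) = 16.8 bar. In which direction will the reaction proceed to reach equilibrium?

no net change (already at equilibrium)

(CaCO₃, CaO are pure solids — omitted from Qₚ.)
Qₚ = P(CO₂) = 16.8
Qₚ = 16.8 = Kₚ, so the system is already at equilibrium.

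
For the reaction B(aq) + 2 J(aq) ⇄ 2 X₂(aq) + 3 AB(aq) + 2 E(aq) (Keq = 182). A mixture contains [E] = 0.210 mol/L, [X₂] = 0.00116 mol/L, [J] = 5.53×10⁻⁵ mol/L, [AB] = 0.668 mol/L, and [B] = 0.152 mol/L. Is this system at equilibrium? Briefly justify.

Q = [X₂]²·[AB]³·[E]² / ([B]·[J]²) = (0.00116)²·(0.668)³·(0.210)² / ((0.152)·(5.53×10⁻⁵)²) = 38.1
Q = 38.1 < Keq = 182: net forward reaction.

no; Q < K, reaction proceeds forward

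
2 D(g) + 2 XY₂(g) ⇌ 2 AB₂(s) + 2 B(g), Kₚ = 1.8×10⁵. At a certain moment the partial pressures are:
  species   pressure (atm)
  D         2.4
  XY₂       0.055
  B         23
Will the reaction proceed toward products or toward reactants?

in the forward direction

(AB₂ is a pure solid — omitted from Qₚ.)
Qₚ = P(B)² / (P(D)²·P(XY₂)²) = (23)² / ((2.4)²·(0.055)²) = 30000
Qₚ = 30000 < Kₚ = 1.8×10⁵, so the forward reaction proceeds.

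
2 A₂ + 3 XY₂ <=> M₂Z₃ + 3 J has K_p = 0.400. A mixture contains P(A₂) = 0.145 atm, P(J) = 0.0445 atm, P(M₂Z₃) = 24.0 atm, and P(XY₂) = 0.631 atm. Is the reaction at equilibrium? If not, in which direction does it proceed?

no net change (already at equilibrium)

Q_p = P(M₂Z₃)·P(J)³ / (P(A₂)²·P(XY₂)³) = (24.0)·(0.0445)³ / ((0.145)²·(0.631)³) = 0.400
Q_p = 0.400 = K_p, so the system is already at equilibrium.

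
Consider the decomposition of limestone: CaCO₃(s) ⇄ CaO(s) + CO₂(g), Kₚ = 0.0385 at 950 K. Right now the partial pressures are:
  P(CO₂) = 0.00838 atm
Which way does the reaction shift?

forward (toward products)

(CaCO₃, CaO are pure solids — omitted from Qₚ.)
Qₚ = P(CO₂) = 0.00838
Qₚ = 0.00838 < Kₚ = 0.0385, so the forward reaction proceeds.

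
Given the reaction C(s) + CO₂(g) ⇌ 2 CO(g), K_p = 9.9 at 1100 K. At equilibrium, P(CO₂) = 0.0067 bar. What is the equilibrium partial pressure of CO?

P(CO) = 0.26 bar

(C is a pure solid — omitted from K_p.)
At equilibrium, K_p = P(CO)² / P(CO₂) = 9.9.
(P(CO))² / (0.0067) = 9.9
P(CO)² = 0.0663 ⇒ P(CO) = 0.26 bar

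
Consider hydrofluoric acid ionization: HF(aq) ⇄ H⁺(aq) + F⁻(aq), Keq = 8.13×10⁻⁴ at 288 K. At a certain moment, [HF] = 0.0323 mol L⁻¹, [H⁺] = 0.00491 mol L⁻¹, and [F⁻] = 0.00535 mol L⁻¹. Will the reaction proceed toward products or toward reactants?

neither direction; the system is at equilibrium

Q = [H⁺]·[F⁻] / [HF] = (0.00491)·(0.00535) / (0.0323) = 8.13×10⁻⁴
Q = 8.13×10⁻⁴ = Keq, so the system is already at equilibrium.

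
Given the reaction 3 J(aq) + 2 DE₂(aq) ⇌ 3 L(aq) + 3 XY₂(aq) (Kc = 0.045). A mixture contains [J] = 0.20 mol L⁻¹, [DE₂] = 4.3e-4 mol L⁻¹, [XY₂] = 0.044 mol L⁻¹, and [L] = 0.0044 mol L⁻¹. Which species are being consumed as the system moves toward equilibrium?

Qc = [L]³·[XY₂]³ / ([J]³·[DE₂]²) = (0.0044)³·(0.044)³ / ((0.20)³·(4.3e-4)²) = 0.0049
Qc = 0.0049 < Kc = 0.045: net forward reaction.

J, DE₂ (reactants)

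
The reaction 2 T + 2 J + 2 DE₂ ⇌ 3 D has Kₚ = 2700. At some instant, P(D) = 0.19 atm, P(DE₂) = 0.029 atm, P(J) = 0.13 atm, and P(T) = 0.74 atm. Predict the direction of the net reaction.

Qₚ = P(D)³ / (P(T)²·P(J)²·P(DE₂)²) = (0.19)³ / ((0.74)²·(0.13)²·(0.029)²) = 880
Qₚ = 880 < Kₚ = 2700, so the forward reaction proceeds.

toward products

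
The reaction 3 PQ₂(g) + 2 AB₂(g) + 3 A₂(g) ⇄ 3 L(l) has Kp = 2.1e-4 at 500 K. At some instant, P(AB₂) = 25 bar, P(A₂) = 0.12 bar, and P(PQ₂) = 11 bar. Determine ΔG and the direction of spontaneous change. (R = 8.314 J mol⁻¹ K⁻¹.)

ΔG = 4.98 kJ/mol; the forward reaction is non-spontaneous

(L is a pure liquid — omitted from Qp.)
Qp = 1 / (P(PQ₂)³·P(AB₂)²·P(A₂)³) = 1 / ((11)³·(25)²·(0.12)³) = 6.96e-4
ΔG = RT ln(Qp/Kp) = (8.314 J mol⁻¹ K⁻¹)(500 K) × ln(6.96e-4/2.1e-4)
   = (4.157 kJ/mol)(1.198) = 4.98 kJ/mol
ΔG > 0, so the forward reaction is non-spontaneous (proceeds in reverse).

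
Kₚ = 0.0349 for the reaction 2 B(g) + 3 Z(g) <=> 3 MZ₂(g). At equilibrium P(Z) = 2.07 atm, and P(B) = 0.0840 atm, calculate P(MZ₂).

P(MZ₂) = 0.130 atm

At equilibrium, Kₚ = P(MZ₂)³ / (P(B)²·P(Z)³) = 0.0349.
(P(MZ₂))³ / ((0.0840)²·(2.07)³) = 0.0349
P(MZ₂)³ = 0.00218 ⇒ P(MZ₂) = 0.130 atm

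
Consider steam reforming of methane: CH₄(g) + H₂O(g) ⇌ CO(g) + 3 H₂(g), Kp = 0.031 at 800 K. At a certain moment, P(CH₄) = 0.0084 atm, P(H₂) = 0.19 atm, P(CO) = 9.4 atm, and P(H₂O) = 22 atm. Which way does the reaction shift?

Qp = P(CO)·P(H₂)³ / (P(CH₄)·P(H₂O)) = (9.4)·(0.19)³ / ((0.0084)·(22)) = 0.35
Qp = 0.35 > Kp = 0.031, so the reverse reaction proceeds.

to the left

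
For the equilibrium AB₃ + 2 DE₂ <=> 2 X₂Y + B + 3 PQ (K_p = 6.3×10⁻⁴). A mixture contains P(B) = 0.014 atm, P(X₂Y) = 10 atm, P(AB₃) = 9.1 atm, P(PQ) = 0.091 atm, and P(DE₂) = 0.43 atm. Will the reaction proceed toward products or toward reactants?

Q_p = P(X₂Y)²·P(B)·P(PQ)³ / (P(AB₃)·P(DE₂)²) = (10)²·(0.014)·(0.091)³ / ((9.1)·(0.43)²) = 6.3×10⁻⁴
Q_p = 6.3×10⁻⁴ = K_p, so the system is already at equilibrium.

no net change (already at equilibrium)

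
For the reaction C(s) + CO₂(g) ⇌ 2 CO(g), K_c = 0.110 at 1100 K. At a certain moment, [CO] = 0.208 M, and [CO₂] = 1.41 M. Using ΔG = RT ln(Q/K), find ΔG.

(C is a pure solid — omitted from Q_c.)
Q_c = [CO]² / [CO₂] = (0.208)² / (1.41) = 0.0307
ΔG = RT ln(Q_c/K_c) = (8.314 J mol⁻¹ K⁻¹)(1100 K) × ln(0.0307/0.110)
   = (9.145 kJ/mol)(-1.276) = -11.7 kJ/mol
ΔG < 0, so the forward reaction is spontaneous (proceeds forward).

ΔG = -11.7 kJ/mol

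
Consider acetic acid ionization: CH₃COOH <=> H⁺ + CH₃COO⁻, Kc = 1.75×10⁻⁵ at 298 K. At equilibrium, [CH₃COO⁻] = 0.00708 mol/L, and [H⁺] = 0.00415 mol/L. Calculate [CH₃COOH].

At equilibrium, Kc = [H⁺]·[CH₃COO⁻] / [CH₃COOH] = 1.75×10⁻⁵.
(0.00415)·(0.00708) / ([CH₃COOH]) = 1.75×10⁻⁵
[CH₃COOH] = 1.68 mol/L

[CH₃COOH] = 1.68 mol/L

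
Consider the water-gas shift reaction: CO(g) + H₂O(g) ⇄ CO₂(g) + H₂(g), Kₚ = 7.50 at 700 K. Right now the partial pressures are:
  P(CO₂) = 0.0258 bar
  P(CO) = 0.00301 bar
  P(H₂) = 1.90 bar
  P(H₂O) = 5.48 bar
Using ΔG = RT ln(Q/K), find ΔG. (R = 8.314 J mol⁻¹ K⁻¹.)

Qₚ = P(CO₂)·P(H₂) / (P(CO)·P(H₂O)) = (0.0258)·(1.90) / ((0.00301)·(5.48)) = 2.97
ΔG = RT ln(Qₚ/Kₚ) = (8.314 J mol⁻¹ K⁻¹)(700 K) × ln(2.97/7.50)
   = (5.820 kJ/mol)(-0.9263) = -5.39 kJ/mol
ΔG < 0, so the forward reaction is spontaneous (proceeds forward).

ΔG = -5.39 kJ/mol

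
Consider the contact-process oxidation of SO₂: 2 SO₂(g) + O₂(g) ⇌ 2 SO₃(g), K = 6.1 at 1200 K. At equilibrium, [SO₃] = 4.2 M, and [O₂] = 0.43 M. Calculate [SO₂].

At equilibrium, K = [SO₃]² / ([SO₂]²·[O₂]) = 6.1.
(4.2)² / (([SO₂])²·(0.43)) = 6.1
[SO₂]² = 6.73 ⇒ [SO₂] = 2.6 M

[SO₂] = 2.6 M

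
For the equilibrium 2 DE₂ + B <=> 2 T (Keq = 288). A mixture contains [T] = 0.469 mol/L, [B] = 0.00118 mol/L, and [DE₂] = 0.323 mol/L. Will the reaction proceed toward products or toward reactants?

Q = [T]² / ([DE₂]²·[B]) = (0.469)² / ((0.323)²·(0.00118)) = 1790
Q = 1790 > Keq = 288, so the reverse reaction proceeds.

to the left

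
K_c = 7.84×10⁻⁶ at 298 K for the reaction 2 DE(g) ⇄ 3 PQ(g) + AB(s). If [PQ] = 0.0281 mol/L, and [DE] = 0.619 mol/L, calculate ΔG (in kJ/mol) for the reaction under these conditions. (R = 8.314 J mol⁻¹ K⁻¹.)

ΔG = 4.95 kJ/mol

(AB is a pure solid — omitted from Q_c.)
Q_c = [PQ]³ / [DE]² = (0.0281)³ / (0.619)² = 5.79×10⁻⁵
ΔG = RT ln(Q_c/K_c) = (8.314 J mol⁻¹ K⁻¹)(298 K) × ln(5.79×10⁻⁵/7.84×10⁻⁶)
   = (2.478 kJ/mol)(1.999) = 4.95 kJ/mol
ΔG > 0, so the forward reaction is non-spontaneous (proceeds in reverse).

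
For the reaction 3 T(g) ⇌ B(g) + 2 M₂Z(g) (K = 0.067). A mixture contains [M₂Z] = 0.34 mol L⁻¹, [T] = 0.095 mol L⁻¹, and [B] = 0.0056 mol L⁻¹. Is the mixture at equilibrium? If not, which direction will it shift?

Q = [B]·[M₂Z]² / [T]³ = (0.0056)·(0.34)² / (0.095)³ = 0.76
Q = 0.76 > K = 0.067: net reverse reaction.

no; Q > K, reaction proceeds in reverse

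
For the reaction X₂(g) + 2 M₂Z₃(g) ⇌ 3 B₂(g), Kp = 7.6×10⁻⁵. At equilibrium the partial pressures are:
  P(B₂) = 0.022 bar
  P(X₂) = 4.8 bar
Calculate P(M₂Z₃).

P(M₂Z₃) = 0.17 bar

At equilibrium, Kp = P(B₂)³ / (P(X₂)·P(M₂Z₃)²) = 7.6×10⁻⁵.
(0.022)³ / ((4.8)·(P(M₂Z₃))²) = 7.6×10⁻⁵
P(M₂Z₃)² = 0.0292 ⇒ P(M₂Z₃) = 0.17 bar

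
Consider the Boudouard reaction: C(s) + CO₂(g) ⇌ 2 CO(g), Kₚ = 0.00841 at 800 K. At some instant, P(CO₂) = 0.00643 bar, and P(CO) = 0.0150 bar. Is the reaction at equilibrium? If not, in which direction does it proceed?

(C is a pure solid — omitted from Qₚ.)
Qₚ = P(CO)² / P(CO₂) = (0.0150)² / (0.00643) = 0.0350
Qₚ = 0.0350 > Kₚ = 0.00841, so the reverse reaction proceeds.

reverse (toward reactants)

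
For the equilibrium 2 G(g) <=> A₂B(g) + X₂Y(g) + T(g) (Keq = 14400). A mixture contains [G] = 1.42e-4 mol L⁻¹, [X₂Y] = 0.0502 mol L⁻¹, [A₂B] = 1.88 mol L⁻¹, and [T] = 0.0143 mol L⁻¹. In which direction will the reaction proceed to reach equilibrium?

Q = [A₂B]·[X₂Y]·[T] / [G]² = (1.88)·(0.0502)·(0.0143) / (1.42e-4)² = 66900
Q = 66900 > Keq = 14400, so the reverse reaction proceeds.

reverse (toward reactants)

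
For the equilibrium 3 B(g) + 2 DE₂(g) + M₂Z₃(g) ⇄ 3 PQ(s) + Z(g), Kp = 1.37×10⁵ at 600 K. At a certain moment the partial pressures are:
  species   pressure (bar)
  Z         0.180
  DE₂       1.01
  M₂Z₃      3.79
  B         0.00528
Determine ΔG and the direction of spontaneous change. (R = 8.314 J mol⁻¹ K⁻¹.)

(PQ is a pure solid — omitted from Qp.)
Qp = P(Z) / (P(B)³·P(DE₂)²·P(M₂Z₃)) = (0.180) / ((0.00528)³·(1.01)²·(3.79)) = 3.16×10⁵
ΔG = RT ln(Qp/Kp) = (8.314 J mol⁻¹ K⁻¹)(600 K) × ln(3.16×10⁵/1.37×10⁵)
   = (4.988 kJ/mol)(0.8358) = 4.17 kJ/mol
ΔG > 0, so the forward reaction is non-spontaneous (proceeds in reverse).

ΔG = 4.17 kJ/mol; the forward reaction is non-spontaneous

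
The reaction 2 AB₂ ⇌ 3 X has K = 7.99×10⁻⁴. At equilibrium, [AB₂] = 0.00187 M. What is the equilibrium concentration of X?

[X] = 0.00141 M

At equilibrium, K = [X]³ / [AB₂]² = 7.99×10⁻⁴.
([X])³ / (0.00187)² = 7.99×10⁻⁴
[X]³ = 2.79×10⁻⁹ ⇒ [X] = 0.00141 M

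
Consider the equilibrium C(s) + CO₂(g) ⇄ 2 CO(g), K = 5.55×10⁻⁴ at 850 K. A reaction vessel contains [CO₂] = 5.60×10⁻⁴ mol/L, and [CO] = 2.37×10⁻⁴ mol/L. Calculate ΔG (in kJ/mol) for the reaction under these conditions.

(C is a pure solid — omitted from Q.)
Q = [CO]² / [CO₂] = (2.37×10⁻⁴)² / (5.60×10⁻⁴) = 1.00×10⁻⁴
ΔG = RT ln(Q/K) = (8.314 J mol⁻¹ K⁻¹)(850 K) × ln(1.00×10⁻⁴/5.55×10⁻⁴)
   = (7.067 kJ/mol)(-1.714) = -12.1 kJ/mol
ΔG < 0, so the forward reaction is spontaneous (proceeds forward).

ΔG = -12.1 kJ/mol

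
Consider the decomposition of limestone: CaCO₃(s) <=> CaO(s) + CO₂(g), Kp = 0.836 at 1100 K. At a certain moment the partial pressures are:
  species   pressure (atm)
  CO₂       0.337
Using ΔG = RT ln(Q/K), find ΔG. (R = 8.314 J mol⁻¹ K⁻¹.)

ΔG = -8.31 kJ/mol

(CaCO₃, CaO are pure solids — omitted from Qp.)
Qp = P(CO₂) = 0.337
ΔG = RT ln(Qp/Kp) = (8.314 J mol⁻¹ K⁻¹)(1100 K) × ln(0.337/0.836)
   = (9.145 kJ/mol)(-0.9085) = -8.31 kJ/mol
ΔG < 0, so the forward reaction is spontaneous (proceeds forward).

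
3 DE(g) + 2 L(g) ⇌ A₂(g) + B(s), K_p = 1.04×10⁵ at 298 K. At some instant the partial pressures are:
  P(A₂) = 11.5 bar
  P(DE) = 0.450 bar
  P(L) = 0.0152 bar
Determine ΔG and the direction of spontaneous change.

ΔG = 4.11 kJ/mol; the forward reaction is non-spontaneous

(B is a pure solid — omitted from Q_p.)
Q_p = P(A₂) / (P(DE)³·P(L)²) = (11.5) / ((0.450)³·(0.0152)²) = 5.46×10⁵
ΔG = RT ln(Q_p/K_p) = (8.314 J mol⁻¹ K⁻¹)(298 K) × ln(5.46×10⁵/1.04×10⁵)
   = (2.478 kJ/mol)(1.658) = 4.11 kJ/mol
ΔG > 0, so the forward reaction is non-spontaneous (proceeds in reverse).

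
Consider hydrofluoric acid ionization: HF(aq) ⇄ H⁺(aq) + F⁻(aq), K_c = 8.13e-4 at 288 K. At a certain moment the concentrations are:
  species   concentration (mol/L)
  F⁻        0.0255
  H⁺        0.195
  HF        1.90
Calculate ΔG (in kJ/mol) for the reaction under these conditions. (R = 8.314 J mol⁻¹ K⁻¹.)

Q_c = [H⁺]·[F⁻] / [HF] = (0.195)·(0.0255) / (1.90) = 0.00262
ΔG = RT ln(Q_c/K_c) = (8.314 J mol⁻¹ K⁻¹)(288 K) × ln(0.00262/8.13e-4)
   = (2.394 kJ/mol)(1.170) = 2.80 kJ/mol
ΔG > 0, so the forward reaction is non-spontaneous (proceeds in reverse).

ΔG = 2.80 kJ/mol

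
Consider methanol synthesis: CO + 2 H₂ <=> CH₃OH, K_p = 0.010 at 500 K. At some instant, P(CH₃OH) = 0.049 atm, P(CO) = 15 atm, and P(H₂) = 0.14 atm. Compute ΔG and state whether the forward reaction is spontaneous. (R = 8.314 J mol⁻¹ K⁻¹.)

Q_p = P(CH₃OH) / (P(CO)·P(H₂)²) = (0.049) / ((15)·(0.14)²) = 0.167
ΔG = RT ln(Q_p/K_p) = (8.314 J mol⁻¹ K⁻¹)(500 K) × ln(0.167/0.010)
   = (4.157 kJ/mol)(2.815) = 11.7 kJ/mol
ΔG > 0, so the forward reaction is non-spontaneous (proceeds in reverse).

ΔG = 11.7 kJ/mol; the forward reaction is non-spontaneous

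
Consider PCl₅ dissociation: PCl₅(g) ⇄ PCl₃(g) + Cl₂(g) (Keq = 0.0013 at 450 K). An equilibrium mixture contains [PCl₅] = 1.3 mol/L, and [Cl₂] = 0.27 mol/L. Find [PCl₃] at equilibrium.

[PCl₃] = 0.0063 mol/L

At equilibrium, Keq = [PCl₃]·[Cl₂] / [PCl₅] = 0.0013.
([PCl₃])·(0.27) / (1.3) = 0.0013
[PCl₃] = 0.00626 = 0.0063 mol/L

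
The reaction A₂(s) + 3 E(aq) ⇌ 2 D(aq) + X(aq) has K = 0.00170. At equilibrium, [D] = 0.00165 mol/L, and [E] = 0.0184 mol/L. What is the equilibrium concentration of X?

(A₂ is a pure solid — omitted from K.)
At equilibrium, K = [D]²·[X] / [E]³ = 0.00170.
(0.00165)²·([X]) / (0.0184)³ = 0.00170
[X] = 0.00389 mol/L

[X] = 0.00389 mol/L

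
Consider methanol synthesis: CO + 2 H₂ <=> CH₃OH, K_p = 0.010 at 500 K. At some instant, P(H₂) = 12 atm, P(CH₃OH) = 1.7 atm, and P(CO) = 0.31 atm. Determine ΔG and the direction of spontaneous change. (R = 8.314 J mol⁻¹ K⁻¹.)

Q_p = P(CH₃OH) / (P(CO)·P(H₂)²) = (1.7) / ((0.31)·(12)²) = 0.0381
ΔG = RT ln(Q_p/K_p) = (8.314 J mol⁻¹ K⁻¹)(500 K) × ln(0.0381/0.010)
   = (4.157 kJ/mol)(1.338) = 5.56 kJ/mol
ΔG > 0, so the forward reaction is non-spontaneous (proceeds in reverse).

ΔG = 5.56 kJ/mol; the forward reaction is non-spontaneous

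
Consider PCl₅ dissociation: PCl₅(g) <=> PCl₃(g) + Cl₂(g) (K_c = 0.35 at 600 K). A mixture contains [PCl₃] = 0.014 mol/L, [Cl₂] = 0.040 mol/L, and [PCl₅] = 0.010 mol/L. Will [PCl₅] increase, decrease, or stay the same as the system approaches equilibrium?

decrease

Q_c = [PCl₃]·[Cl₂] / [PCl₅] = (0.014)·(0.040) / (0.010) = 0.056
Q_c = 0.056 < K_c = 0.35: net forward reaction.
PCl₅ is a reactant, so it decreases.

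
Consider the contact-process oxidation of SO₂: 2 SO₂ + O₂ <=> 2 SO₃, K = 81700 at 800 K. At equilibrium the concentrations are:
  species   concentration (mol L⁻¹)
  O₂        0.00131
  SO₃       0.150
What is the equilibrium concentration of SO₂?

At equilibrium, K = [SO₃]² / ([SO₂]²·[O₂]) = 81700.
(0.150)² / (([SO₂])²·(0.00131)) = 81700
[SO₂]² = 2.10×10⁻⁴ ⇒ [SO₂] = 0.0145 mol L⁻¹

[SO₂] = 0.0145 mol L⁻¹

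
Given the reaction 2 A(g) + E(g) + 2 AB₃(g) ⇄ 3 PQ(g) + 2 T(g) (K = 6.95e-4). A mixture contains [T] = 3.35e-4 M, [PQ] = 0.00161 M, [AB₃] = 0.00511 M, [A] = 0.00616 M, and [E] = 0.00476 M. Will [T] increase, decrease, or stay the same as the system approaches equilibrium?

increase

Q = [PQ]³·[T]² / ([A]²·[E]·[AB₃]²) = (0.00161)³·(3.35e-4)² / ((0.00616)²·(0.00476)·(0.00511)²) = 9.93e-5
Q = 9.93e-5 < K = 6.95e-4: net forward reaction.
T is a product, so it increases.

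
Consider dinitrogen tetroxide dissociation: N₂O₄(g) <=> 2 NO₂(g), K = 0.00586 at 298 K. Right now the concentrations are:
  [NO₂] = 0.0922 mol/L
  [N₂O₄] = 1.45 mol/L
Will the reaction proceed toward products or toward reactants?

Q = [NO₂]² / [N₂O₄] = (0.0922)² / (1.45) = 0.00586
Q = 0.00586 = K, so the system is already at equilibrium.

at equilibrium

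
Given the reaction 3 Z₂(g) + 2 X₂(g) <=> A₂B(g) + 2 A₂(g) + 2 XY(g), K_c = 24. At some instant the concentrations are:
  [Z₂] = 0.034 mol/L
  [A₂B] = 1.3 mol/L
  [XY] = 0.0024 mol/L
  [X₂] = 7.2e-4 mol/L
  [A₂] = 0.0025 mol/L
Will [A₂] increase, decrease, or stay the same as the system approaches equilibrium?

increase

Q_c = [A₂B]·[A₂]²·[XY]² / ([Z₂]³·[X₂]²) = (1.3)·(0.0025)²·(0.0024)² / ((0.034)³·(7.2e-4)²) = 2.3
Q_c = 2.3 < K_c = 24: net forward reaction.
A₂ is a product, so it increases.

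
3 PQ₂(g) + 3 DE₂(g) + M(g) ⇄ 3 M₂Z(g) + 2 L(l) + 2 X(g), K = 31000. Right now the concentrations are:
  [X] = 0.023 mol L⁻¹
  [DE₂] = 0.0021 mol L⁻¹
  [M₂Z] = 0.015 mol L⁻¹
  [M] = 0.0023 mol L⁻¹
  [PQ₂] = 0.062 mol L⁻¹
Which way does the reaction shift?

to the left

(L is a pure liquid — omitted from Q.)
Q = [M₂Z]³·[X]² / ([PQ₂]³·[DE₂]³·[M]) = (0.015)³·(0.023)² / ((0.062)³·(0.0021)³·(0.0023)) = 3.5e5
Q = 3.5e5 > K = 31000, so the reverse reaction proceeds.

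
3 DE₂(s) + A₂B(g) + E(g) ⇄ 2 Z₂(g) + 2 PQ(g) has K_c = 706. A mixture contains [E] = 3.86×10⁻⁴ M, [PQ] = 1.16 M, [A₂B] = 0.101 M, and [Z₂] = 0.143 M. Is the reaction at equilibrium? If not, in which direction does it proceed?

(DE₂ is a pure solid — omitted from Q_c.)
Q_c = [Z₂]²·[PQ]² / ([A₂B]·[E]) = (0.143)²·(1.16)² / ((0.101)·(3.86×10⁻⁴)) = 706
Q_c = 706 = K_c, so the system is already at equilibrium.

at equilibrium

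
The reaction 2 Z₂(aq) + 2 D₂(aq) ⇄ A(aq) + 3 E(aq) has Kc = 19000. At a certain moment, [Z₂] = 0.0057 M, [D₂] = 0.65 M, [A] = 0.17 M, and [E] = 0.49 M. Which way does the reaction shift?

forward (toward products)

Qc = [A]·[E]³ / ([Z₂]²·[D₂]²) = (0.17)·(0.49)³ / ((0.0057)²·(0.65)²) = 1500
Qc = 1500 < Kc = 19000, so the forward reaction proceeds.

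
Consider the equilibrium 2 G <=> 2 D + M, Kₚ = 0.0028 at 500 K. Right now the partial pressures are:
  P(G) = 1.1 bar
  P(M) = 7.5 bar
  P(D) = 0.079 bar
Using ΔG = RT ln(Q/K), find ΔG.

ΔG = 10.9 kJ/mol

Qₚ = P(D)²·P(M) / P(G)² = (0.079)²·(7.5) / (1.1)² = 0.0387
ΔG = RT ln(Qₚ/Kₚ) = (8.314 J mol⁻¹ K⁻¹)(500 K) × ln(0.0387/0.0028)
   = (4.157 kJ/mol)(2.626) = 10.9 kJ/mol
ΔG > 0, so the forward reaction is non-spontaneous (proceeds in reverse).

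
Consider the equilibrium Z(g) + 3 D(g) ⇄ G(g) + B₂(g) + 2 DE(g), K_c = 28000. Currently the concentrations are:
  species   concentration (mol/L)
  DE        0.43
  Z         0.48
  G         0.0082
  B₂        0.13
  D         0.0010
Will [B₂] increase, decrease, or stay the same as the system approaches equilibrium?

Q_c = [G]·[B₂]·[DE]² / ([Z]·[D]³) = (0.0082)·(0.13)·(0.43)² / ((0.48)·(0.0010)³) = 4.1×10⁵
Q_c = 4.1×10⁵ > K_c = 28000: net reverse reaction.
B₂ is a product, so it decreases.

decrease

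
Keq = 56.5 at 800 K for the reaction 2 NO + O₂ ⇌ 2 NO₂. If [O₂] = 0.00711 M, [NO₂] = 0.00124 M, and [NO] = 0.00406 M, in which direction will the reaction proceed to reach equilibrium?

toward products

Q = [NO₂]² / ([NO]²·[O₂]) = (0.00124)² / ((0.00406)²·(0.00711)) = 13.1
Q = 13.1 < Keq = 56.5, so the forward reaction proceeds.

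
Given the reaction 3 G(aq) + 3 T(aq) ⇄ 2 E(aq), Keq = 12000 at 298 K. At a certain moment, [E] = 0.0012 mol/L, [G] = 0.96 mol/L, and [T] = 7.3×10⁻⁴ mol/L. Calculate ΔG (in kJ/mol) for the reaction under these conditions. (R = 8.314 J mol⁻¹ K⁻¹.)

ΔG = -2.61 kJ/mol

Q = [E]² / ([G]³·[T]³) = (0.0012)² / ((0.96)³·(7.3×10⁻⁴)³) = 4180
ΔG = RT ln(Q/Keq) = (8.314 J mol⁻¹ K⁻¹)(298 K) × ln(4180/12000)
   = (2.478 kJ/mol)(-1.055) = -2.61 kJ/mol
ΔG < 0, so the forward reaction is spontaneous (proceeds forward).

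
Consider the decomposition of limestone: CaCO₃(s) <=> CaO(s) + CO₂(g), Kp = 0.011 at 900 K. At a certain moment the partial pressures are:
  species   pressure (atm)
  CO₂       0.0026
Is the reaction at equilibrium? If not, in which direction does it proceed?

to the right

(CaCO₃, CaO are pure solids — omitted from Qp.)
Qp = P(CO₂) = 0.0026
Qp = 0.0026 < Kp = 0.011, so the forward reaction proceeds.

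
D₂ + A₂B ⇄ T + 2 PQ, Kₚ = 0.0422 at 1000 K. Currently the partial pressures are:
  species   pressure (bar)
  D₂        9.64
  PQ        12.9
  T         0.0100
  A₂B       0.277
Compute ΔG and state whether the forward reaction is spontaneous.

ΔG = 22.4 kJ/mol; the forward reaction is non-spontaneous

Qₚ = P(T)·P(PQ)² / (P(D₂)·P(A₂B)) = (0.0100)·(12.9)² / ((9.64)·(0.277)) = 0.623
ΔG = RT ln(Qₚ/Kₚ) = (8.314 J mol⁻¹ K⁻¹)(1000 K) × ln(0.623/0.0422)
   = (8.314 kJ/mol)(2.692) = 22.4 kJ/mol
ΔG > 0, so the forward reaction is non-spontaneous (proceeds in reverse).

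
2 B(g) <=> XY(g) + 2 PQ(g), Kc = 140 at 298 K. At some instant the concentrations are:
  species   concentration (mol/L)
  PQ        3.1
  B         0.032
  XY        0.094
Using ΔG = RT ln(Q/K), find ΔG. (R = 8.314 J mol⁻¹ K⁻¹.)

ΔG = 4.56 kJ/mol

Qc = [XY]·[PQ]² / [B]² = (0.094)·(3.1)² / (0.032)² = 882
ΔG = RT ln(Qc/Kc) = (8.314 J mol⁻¹ K⁻¹)(298 K) × ln(882/140)
   = (2.478 kJ/mol)(1.841) = 4.56 kJ/mol
ΔG > 0, so the forward reaction is non-spontaneous (proceeds in reverse).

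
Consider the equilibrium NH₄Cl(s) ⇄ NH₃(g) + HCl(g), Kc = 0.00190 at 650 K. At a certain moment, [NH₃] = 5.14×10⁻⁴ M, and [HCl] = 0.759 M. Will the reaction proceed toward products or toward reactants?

(NH₄Cl is a pure solid — omitted from Qc.)
Qc = [NH₃]·[HCl] = (5.14×10⁻⁴)·(0.759) = 3.90×10⁻⁴
Qc = 3.90×10⁻⁴ < Kc = 0.00190, so the forward reaction proceeds.

in the forward direction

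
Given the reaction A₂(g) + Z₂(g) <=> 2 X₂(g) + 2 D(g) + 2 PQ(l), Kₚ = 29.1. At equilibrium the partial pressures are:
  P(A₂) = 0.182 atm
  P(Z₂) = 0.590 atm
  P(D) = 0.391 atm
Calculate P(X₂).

(PQ is a pure liquid — omitted from Kₚ.)
At equilibrium, Kₚ = P(X₂)²·P(D)² / (P(A₂)·P(Z₂)) = 29.1.
(P(X₂))²·(0.391)² / ((0.182)·(0.590)) = 29.1
P(X₂)² = 20.4 ⇒ P(X₂) = 4.52 atm

P(X₂) = 4.52 atm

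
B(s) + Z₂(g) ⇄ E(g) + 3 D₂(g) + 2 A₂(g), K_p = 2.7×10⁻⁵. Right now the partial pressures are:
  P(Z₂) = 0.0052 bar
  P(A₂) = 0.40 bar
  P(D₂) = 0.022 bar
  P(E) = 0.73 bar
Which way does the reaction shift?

toward reactants

(B is a pure solid — omitted from Q_p.)
Q_p = P(E)·P(D₂)³·P(A₂)² / P(Z₂) = (0.73)·(0.022)³·(0.40)² / (0.0052) = 2.4×10⁻⁴
Q_p = 2.4×10⁻⁴ > K_p = 2.7×10⁻⁵, so the reverse reaction proceeds.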